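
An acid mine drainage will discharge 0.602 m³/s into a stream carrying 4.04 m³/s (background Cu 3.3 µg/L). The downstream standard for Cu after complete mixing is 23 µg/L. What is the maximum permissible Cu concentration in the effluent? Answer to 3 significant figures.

At the limit, (Qr·Cr + Qe·Cₑ)/(Qr + Qe) = 23:
Cₑ = (4.642·23 − 4.040·3.300) / 0.6020 = 155.2 µg/L.

155 µg/L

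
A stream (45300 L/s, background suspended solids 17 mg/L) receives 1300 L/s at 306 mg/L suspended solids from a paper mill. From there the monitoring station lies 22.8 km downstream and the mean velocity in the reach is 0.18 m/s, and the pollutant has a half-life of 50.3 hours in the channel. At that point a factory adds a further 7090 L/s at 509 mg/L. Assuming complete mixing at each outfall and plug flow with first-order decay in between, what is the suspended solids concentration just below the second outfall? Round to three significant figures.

Mixed concentration C = ΣQC/ΣQ = (45300·17.00 + 1300·306.0) / 46600 = 1168000/46600 = 25.06 mg/L; combined flow 46600 L/s.
Travel time t = 22.8·1000 / 0.18 = 126700 s = 35.19 h.
Half-life 50.3 h → k = ln 2 / 50.3 = 0.01378 h⁻¹ = 0.3307 d⁻¹.
Applying C = C₀e^(−kt): 25.06 × 0.6158 = 15.43 mg/L.
At the second outfall, C = (46600·15.43 + 7090·509.0) / (46600 + 7090) = 80.61 mg/L.

80.6 mg/L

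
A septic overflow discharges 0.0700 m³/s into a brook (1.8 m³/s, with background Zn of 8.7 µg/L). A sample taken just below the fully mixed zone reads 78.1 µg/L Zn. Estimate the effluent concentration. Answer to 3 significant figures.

Mass balance: 1.800·8.700 + 0.07000·Cₑ = 1.870·78.10
→ Cₑ = (1.870·78.10 − 1.800·8.700) / 0.07000 = 1863 µg/L.

1860 µg/L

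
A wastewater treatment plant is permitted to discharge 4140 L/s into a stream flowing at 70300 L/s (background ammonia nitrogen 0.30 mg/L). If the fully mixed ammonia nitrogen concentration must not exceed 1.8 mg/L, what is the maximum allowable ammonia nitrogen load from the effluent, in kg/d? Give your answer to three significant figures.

9750 kg/d

Mass balance at the limit: 70300·0.3000 + 4140·Cₑ = 74440·1.8 → Cₑ = 27.27 mg/L.
4140 L/s = 4.140 m³/s. Load = 4.140 m³/s × 27.27 g/m³ × 86 400 s/d = 9755 kg/d.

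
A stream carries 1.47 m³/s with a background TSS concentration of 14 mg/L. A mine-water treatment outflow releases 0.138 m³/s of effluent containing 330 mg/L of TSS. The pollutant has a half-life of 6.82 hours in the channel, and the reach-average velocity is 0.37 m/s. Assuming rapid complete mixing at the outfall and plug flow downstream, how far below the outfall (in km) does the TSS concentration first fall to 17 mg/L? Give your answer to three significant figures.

11.6 km

Mixed concentration C = ΣQC/ΣQ = (1.470·14.00 + 0.1380·330.0) / 1.608 = 66.12/1.608 = 41.12 mg/L.
Half-life 6.82 h → k = ln 2 / 6.82 = 0.1016 h⁻¹ = 2.439 d⁻¹.
Set 41.12·exp(−k·t) = 17 → t = ln(41.12/17)/k = 31290 s = 8.691 h.
Distance = v·t = 0.37·31290 = 11580 m = 11.58 km.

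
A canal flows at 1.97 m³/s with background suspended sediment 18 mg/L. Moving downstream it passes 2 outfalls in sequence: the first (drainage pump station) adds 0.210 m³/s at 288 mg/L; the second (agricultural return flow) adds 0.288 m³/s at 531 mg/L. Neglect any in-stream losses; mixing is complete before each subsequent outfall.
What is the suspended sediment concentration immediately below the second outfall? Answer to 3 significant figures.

Below outfall 1: Q → 2.180 m³/s, C = (1.970·18.00 + 0.2100·288.0)/2.180 = 44.01 mg/L.
Below outfall 2: Q → 2.468 m³/s, C = (2.180·44.01 + 0.2880·531.0)/2.468 = 100.8 mg/L.

101 mg/L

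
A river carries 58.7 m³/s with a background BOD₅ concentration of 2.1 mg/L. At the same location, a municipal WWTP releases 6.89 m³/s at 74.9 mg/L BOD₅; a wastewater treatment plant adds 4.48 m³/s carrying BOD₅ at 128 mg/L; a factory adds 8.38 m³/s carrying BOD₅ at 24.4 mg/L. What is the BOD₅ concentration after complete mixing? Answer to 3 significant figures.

18.1 mg/L

After mixing, C = (58.70·2.100 + 6.890·74.90 + 4.480·128.0 + 8.380·24.40) / 78.45 = 1417/78.45 = 18.07 mg/L.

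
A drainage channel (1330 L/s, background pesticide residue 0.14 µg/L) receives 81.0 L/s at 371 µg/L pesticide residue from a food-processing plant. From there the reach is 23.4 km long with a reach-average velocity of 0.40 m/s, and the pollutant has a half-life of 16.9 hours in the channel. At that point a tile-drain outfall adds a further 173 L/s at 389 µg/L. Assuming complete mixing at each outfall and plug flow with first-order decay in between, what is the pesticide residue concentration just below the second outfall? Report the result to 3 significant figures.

Mass balance: C = (1330·0.1400 + 81.00·371.0) / 1411 = 30240/1411 = 21.43 µg/L; combined flow 1411 L/s.
Travel time t = 23.4·1000 / 0.40 = 58500 s = 16.25 h.
Half-life 16.9 h → k = ln 2 / 16.9 = 0.04101 h⁻¹ = 0.9844 d⁻¹.
Decay over the reach: 21.43·exp(−kt) = 21.43·0.5135 = 11.00 µg/L.
Second outfall: C = (1411·11.00 + 173.0·389.0)/1584 = 52.29 µg/L.

52.3 µg/L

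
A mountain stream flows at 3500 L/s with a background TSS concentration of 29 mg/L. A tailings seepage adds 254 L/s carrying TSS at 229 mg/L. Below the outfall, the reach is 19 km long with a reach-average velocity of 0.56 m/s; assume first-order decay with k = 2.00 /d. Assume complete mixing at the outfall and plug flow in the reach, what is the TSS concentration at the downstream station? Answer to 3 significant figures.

19.4 mg/L

Mixed concentration C = ΣQC/ΣQ = (3500·29.00 + 254.0·229.0) / 3754 = 159700/3754 = 42.53 mg/L.
Travel time t = 19·1000 / 0.56 = 33930 s = 9.425 h.
First-order decay: C = 42.53·exp(−k·t) = 42.53·0.4559 = 19.39 mg/L.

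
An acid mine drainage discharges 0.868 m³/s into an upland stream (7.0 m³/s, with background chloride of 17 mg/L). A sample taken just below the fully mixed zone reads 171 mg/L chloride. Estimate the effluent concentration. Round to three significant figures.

Mass balance: 7.000·17.00 + 0.8680·Cₑ = 7.868·171.0
→ Cₑ = (7.868·171.0 − 7.000·17.00) / 0.8680 = 1413 mg/L.

1410 mg/L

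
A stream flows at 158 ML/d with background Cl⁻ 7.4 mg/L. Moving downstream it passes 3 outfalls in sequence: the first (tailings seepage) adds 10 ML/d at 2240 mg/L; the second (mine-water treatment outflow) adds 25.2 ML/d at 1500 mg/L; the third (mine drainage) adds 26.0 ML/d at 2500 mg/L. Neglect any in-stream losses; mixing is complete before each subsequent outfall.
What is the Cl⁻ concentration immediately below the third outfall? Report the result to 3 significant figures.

Below outfall 1: Q → 168.0 ML/d, C = (158.0·7.400 + 10.00·2240)/168.0 = 140.3 mg/L.
Below outfall 2: Q → 193.2 ML/d, C = (168.0·140.3 + 25.20·1500)/193.2 = 317.6 mg/L.
Below outfall 3: Q → 219.2 ML/d, C = (193.2·317.6 + 26.00·2500)/219.2 = 576.5 mg/L.

577 mg/L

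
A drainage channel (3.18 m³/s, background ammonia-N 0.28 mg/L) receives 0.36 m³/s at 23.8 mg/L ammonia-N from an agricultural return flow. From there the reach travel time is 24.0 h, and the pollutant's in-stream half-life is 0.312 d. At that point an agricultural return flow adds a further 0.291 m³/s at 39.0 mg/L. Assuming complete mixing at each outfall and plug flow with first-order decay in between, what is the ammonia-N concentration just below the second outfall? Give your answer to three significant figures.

3.23 mg/L

Conservation of mass: C = (3.180·0.2800 + 0.3600·23.80) / 3.540 = 9.458/3.540 = 2.672 mg/L; combined flow 3.540 m³/s.
Half-life 0.312 d → k = ln 2 / 0.312 = 2.222 d⁻¹.
Applying C = C₀e^(−kt): 2.672 × 0.1084 = 0.2897 mg/L.
Second outfall: C = (3.540·0.2897 + 0.2910·39.00)/3.831 = 3.230 mg/L.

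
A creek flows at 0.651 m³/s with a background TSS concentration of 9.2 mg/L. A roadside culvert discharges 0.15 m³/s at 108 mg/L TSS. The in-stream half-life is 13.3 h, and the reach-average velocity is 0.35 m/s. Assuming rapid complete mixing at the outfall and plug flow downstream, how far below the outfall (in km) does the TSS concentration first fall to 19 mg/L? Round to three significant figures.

9.12 km

Mass balance: C = (0.6510·9.200 + 0.1500·108.0) / 0.8010 = 22.19/0.8010 = 27.70 mg/L.
Half-life 13.3 h → k = ln 2 / 13.3 = 0.05212 h⁻¹ = 1.251 d⁻¹.
Set 27.70·exp(−k·t) = 19 → t = ln(27.70/19)/k = 26050 s = 7.235 h.
Distance = v·t = 0.35·26050 = 9116 m = 9.116 km.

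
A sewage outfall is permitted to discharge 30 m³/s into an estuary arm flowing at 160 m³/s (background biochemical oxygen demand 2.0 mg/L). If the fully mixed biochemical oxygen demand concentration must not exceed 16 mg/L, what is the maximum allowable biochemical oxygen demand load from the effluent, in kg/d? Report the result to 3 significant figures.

235000 kg/d

Mass balance at the limit: 160.0·2.000 + 30.00·Cₑ = 190.0·16 → Cₑ = 90.67 mg/L.
Load = 30.00 m³/s × 90.67 g/m³ × 86 400 s/d = 235000 kg/d.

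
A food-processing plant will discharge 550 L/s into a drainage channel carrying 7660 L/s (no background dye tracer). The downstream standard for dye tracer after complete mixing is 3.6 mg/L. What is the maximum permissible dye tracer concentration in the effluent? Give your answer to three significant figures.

53.7 mg/L

At the limit, (Qr·Cr + Qe·Cₑ)/(Qr + Qe) = 3.6:
Cₑ = (8210·3.6 − 7660·0) / 550.0 = 53.74 mg/L.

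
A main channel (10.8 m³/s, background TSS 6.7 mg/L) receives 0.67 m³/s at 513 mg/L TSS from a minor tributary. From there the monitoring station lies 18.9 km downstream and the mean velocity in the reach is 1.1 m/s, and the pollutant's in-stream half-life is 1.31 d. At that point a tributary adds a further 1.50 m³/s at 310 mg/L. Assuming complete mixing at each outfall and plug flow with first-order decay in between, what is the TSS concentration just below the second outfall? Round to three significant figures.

Mixed concentration C = ΣQC/ΣQ = (10.80·6.700 + 0.6700·513.0) / 11.47 = 416.1/11.47 = 36.27 mg/L; combined flow 11.47 m³/s.
Travel time t = 18.9·1000 / 1.1 = 17180 s = 4.773 h.
Half-life 1.31 d → k = ln 2 / 1.31 = 0.5291 d⁻¹.
Applying C = C₀e^(−kt): 36.27 × 0.9001 = 32.65 mg/L.
At the second outfall, C = (11.47·32.65 + 1.500·310.0) / (11.47 + 1.500) = 64.73 mg/L.

64.7 mg/L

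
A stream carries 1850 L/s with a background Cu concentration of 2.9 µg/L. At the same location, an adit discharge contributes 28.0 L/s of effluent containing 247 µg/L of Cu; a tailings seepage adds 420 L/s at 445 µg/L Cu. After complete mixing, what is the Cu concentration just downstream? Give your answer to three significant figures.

After mixing, C = (1850·2.900 + 28.00·247.0 + 420.0·445.0) / 2298 = 199200/2298 = 86.68 µg/L.

86.7 µg/L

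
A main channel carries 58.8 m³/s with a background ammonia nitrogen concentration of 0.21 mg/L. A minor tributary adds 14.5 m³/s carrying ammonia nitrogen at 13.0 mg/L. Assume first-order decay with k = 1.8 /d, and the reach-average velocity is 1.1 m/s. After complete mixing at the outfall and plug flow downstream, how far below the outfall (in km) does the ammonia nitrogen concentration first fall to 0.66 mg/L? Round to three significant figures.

After mixing, C = (58.80·0.2100 + 14.50·13.00) / 73.30 = 200.8/73.30 = 2.740 mg/L.
Set 2.740·exp(−k·t) = 0.66 → t = ln(2.740/0.66)/k = 68330 s = 18.98 h.
Distance = v·t = 1.1·68330 = 75160 m = 75.16 km.

75.2 km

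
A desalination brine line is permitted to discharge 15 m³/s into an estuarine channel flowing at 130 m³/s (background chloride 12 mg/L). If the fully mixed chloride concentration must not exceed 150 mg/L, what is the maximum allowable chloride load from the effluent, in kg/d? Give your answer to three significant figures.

1740000 kg/d

Mass balance at the limit: 130.0·12.00 + 15.00·Cₑ = 145.0·150 → Cₑ = 1346 mg/L.
Load = 15.00 m³/s × 1346 g/m³ × 86 400 s/d = 1744000 kg/d.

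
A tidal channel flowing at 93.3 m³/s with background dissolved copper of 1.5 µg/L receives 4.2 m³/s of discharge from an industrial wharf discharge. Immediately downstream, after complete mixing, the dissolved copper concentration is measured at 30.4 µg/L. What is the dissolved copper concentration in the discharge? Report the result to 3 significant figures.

Mass balance: 93.30·1.500 + 4.200·Cₑ = 97.50·30.40
→ Cₑ = (97.50·30.40 − 93.30·1.500) / 4.200 = 672.4 µg/L.

672 µg/L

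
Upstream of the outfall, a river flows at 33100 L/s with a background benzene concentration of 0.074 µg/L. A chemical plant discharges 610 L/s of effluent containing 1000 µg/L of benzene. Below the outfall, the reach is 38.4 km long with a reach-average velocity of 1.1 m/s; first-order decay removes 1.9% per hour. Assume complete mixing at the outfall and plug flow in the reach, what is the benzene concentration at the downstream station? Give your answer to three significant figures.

Conservation of mass: C = (33100·0.07400 + 610.0·1000) / 33710 = 612400/33710 = 18.17 µg/L.
Travel time t = 38.4·1000 / 1.1 = 34910 s = 9.697 h.
1.9%/h lost → k = −ln(1 − 0.019) = 0.01918 h⁻¹.
Applying C = C₀e^(−kt): 18.17 × 0.8303 = 15.08 µg/L.

15.1 µg/L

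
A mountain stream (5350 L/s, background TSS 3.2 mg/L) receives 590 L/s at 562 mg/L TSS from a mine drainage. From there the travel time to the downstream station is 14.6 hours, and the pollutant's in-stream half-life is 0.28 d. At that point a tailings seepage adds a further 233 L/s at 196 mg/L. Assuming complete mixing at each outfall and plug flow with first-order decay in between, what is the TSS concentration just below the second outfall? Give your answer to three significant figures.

19.9 mg/L

Mixed concentration C = ΣQC/ΣQ = (5350·3.200 + 590.0·562.0) / 5940 = 348700/5940 = 58.70 mg/L; combined flow 5940 L/s.
Half-life 0.28 d → k = ln 2 / 0.28 = 2.476 d⁻¹.
After decay, C = 58.70 × e^(−kt) = 58.70 × 0.2218 = 13.02 mg/L.
At the second outfall, C = (5940·13.02 + 233.0·196.0) / (5940 + 233.0) = 19.93 mg/L.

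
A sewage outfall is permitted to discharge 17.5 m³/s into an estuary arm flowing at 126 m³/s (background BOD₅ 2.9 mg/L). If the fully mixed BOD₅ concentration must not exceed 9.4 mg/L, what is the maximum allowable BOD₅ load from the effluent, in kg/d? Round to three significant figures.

85000 kg/d

Mass balance at the limit: 126.0·2.900 + 17.50·Cₑ = 143.5·9.4 → Cₑ = 56.20 mg/L.
Load = 17.50 m³/s × 56.20 g/m³ × 86 400 s/d = 84970 kg/d.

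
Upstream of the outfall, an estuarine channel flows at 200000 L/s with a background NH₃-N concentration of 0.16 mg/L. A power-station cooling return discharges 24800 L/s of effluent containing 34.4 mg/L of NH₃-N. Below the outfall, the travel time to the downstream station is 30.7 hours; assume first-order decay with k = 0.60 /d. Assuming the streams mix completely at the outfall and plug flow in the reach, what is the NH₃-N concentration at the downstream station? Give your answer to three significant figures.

After mixing, C = (200000·0.1600 + 24800·34.40) / 224800 = 885100/224800 = 3.937 mg/L.
First-order decay: C = 3.937·exp(−k·t) = 3.937·0.4642 = 1.828 mg/L.

1.83 mg/L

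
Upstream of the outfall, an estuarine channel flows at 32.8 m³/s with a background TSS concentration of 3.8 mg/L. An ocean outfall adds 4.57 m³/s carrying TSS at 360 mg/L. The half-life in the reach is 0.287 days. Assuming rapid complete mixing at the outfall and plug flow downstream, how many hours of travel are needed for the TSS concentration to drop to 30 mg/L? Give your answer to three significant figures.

4.54 h

After mixing, C = (32.80·3.800 + 4.570·360.0) / 37.37 = 1770/37.37 = 47.36 mg/L.
Half-life 0.287 d → k = ln 2 / 0.287 = 2.415 d⁻¹.
47.36·exp(−k·t) = 30 → t = ln(47.36/30)/k = 16330 s = 4.537 h.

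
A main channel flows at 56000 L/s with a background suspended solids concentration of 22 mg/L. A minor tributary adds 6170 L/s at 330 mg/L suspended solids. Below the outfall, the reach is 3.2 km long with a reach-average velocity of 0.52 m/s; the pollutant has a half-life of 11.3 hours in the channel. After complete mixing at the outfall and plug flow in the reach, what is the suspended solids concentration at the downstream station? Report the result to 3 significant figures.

47.3 mg/L

Conservation of mass: C = (56000·22.00 + 6170·330.0) / 62170 = 3268000/62170 = 52.57 mg/L.
Travel time t = 3.2·1000 / 0.52 = 6154 s = 1.709 h.
Half-life 11.3 h → k = ln 2 / 11.3 = 0.06134 h⁻¹ = 1.472 d⁻¹.
Applying C = C₀e^(−kt): 52.57 × 0.9005 = 47.33 mg/L.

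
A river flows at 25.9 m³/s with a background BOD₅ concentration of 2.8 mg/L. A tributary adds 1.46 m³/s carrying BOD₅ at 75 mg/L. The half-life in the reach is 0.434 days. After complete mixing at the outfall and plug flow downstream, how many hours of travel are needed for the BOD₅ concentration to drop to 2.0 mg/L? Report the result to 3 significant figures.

18.1 h

Flow-weighted average: C = (25.90·2.800 + 1.460·75.00) / 27.36 = 182.0/27.36 = 6.653 mg/L.
Half-life 0.434 d → k = ln 2 / 0.434 = 1.597 d⁻¹.
6.653·exp(−k·t) = 2.0 → t = ln(6.653/2.0)/k = 65020 s = 18.06 h.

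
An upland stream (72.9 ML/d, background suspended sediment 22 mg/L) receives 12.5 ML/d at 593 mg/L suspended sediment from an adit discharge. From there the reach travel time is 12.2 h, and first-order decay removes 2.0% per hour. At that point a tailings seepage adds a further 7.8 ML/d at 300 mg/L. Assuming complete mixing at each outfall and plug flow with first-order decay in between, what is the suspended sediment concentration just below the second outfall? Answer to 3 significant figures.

Mixed concentration C = ΣQC/ΣQ = (72.90·22.00 + 12.50·593.0) / 85.40 = 9016/85.40 = 105.6 mg/L; combined flow 85.40 ML/d.
2.0%/h lost → k = −ln(1 − 0.02) = 0.02020 h⁻¹.
After decay, C = 105.6 × e^(−kt) = 105.6 × 0.7816 = 82.51 mg/L.
Second outfall: C = (85.40·82.51 + 7.800·300.0)/93.20 = 100.7 mg/L.

101 mg/L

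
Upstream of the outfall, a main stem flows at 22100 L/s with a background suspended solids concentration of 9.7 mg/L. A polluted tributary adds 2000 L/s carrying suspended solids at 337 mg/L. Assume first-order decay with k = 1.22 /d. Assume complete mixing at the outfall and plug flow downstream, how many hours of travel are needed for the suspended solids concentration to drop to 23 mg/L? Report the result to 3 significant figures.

9.28 h

Mass balance: C = (22100·9.700 + 2000·337.0) / 24100 = 888400/24100 = 36.86 mg/L.
36.86·exp(−k·t) = 23 → t = ln(36.86/23)/k = 33400 s = 9.279 h.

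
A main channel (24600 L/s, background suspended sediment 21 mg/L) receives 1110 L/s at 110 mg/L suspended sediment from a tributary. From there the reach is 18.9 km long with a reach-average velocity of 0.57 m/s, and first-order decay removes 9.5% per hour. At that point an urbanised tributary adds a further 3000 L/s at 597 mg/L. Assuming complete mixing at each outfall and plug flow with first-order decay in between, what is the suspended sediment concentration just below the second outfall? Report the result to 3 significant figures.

71.3 mg/L

After mixing, C = (24600·21.00 + 1110·110.0) / 25710 = 638700/25710 = 24.84 mg/L; combined flow 25710 L/s.
Travel time t = 18.9·1000 / 0.57 = 33160 s = 9.211 h.
9.5%/h lost → k = −ln(1 − 0.095) = 0.09982 h⁻¹.
Applying C = C₀e^(−kt): 24.84 × 0.3988 = 9.906 mg/L.
At the second outfall, C = (25710·9.906 + 3000·597.0) / (25710 + 3000) = 71.25 mg/L.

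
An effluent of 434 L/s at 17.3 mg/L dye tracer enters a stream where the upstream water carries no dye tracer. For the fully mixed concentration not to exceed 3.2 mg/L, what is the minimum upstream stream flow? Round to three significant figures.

Set C_mix = 3.2: (Q·0 + 434.0·17.30) / (Q + 434.0) = 3.2
→ Q = 434.0·(17.30 − 3.2)/(3.2 − 0) = 1912 L/s.

1910 L/s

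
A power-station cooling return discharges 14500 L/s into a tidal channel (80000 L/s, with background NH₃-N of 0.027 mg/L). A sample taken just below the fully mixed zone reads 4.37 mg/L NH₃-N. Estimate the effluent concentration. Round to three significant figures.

Mass balance: 80000·0.02700 + 14500·Cₑ = 94500·4.370
→ Cₑ = (94500·4.370 − 80000·0.02700) / 14500 = 28.33 mg/L.

28.3 mg/L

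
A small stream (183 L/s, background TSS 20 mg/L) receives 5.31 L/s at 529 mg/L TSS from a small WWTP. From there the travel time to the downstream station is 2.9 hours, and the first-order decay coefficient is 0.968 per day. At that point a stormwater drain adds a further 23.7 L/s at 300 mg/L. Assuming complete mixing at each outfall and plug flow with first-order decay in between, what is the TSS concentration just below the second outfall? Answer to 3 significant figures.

Flow-weighted average: C = (183.0·20.00 + 5.310·529.0) / 188.3 = 6469/188.3 = 34.35 mg/L; combined flow 188.3 L/s.
Applying C = C₀e^(−kt): 34.35 × 0.8896 = 30.56 mg/L.
Second outfall: C = (188.3·30.56 + 23.70·300.0)/212.0 = 60.68 mg/L.

60.7 mg/L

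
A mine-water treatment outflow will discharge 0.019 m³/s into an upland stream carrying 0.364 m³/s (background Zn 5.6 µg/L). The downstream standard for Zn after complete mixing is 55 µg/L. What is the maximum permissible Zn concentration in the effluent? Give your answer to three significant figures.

At the limit, (Qr·Cr + Qe·Cₑ)/(Qr + Qe) = 55:
Cₑ = (0.3830·55 − 0.3640·5.600) / 0.01900 = 1001 µg/L.

1000 µg/L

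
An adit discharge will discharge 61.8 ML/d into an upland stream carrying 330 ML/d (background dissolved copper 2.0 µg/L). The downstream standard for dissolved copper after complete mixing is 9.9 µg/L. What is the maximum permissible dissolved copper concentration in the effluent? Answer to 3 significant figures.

52.1 µg/L

At the limit, (Qr·Cr + Qe·Cₑ)/(Qr + Qe) = 9.9:
Cₑ = (391.8·9.9 − 330.0·2.000) / 61.80 = 52.08 µg/L.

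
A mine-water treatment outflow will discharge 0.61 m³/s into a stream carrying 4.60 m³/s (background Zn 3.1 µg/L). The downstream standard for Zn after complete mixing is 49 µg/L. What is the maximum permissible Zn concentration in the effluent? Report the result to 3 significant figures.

At the limit, (Qr·Cr + Qe·Cₑ)/(Qr + Qe) = 49:
Cₑ = (5.210·49 − 4.600·3.100) / 0.6100 = 395.1 µg/L.

395 µg/L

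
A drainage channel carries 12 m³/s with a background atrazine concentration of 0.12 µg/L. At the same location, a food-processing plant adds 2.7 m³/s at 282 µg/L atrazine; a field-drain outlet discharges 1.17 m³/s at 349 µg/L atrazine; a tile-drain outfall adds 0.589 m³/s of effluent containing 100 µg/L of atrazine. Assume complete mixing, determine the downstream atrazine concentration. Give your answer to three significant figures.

Mixed concentration C = ΣQC/ΣQ = (12.00·0.1200 + 2.700·282.0 + 1.170·349.0 + 0.5890·100.0) / 16.46 = 1230/16.46 = 74.74 µg/L.

74.7 µg/L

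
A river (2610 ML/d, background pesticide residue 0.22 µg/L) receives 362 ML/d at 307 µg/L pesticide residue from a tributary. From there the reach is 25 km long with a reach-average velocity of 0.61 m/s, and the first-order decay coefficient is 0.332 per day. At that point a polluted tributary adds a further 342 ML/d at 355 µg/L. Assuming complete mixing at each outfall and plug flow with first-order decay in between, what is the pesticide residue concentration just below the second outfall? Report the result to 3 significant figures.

Mass balance: C = (2610·0.2200 + 362.0·307.0) / 2972 = 111700/2972 = 37.59 µg/L; combined flow 2972 ML/d.
Travel time t = 25·1000 / 0.61 = 40980 s = 11.38 h.
Decay over the reach: 37.59·exp(−kt) = 37.59·0.8543 = 32.11 µg/L.
Second outfall: C = (2972·32.11 + 342.0·355.0)/3314 = 65.43 µg/L.

65.4 µg/L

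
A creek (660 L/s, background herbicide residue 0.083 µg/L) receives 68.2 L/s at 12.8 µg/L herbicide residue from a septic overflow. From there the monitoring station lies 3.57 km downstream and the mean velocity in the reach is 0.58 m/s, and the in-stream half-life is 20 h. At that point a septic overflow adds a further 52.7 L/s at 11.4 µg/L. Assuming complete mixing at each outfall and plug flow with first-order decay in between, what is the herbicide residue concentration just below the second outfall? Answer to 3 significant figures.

Mass balance: C = (660.0·0.08300 + 68.20·12.80) / 728.2 = 927.7/728.2 = 1.274 µg/L; combined flow 728.2 L/s.
Travel time t = 3.57·1000 / 0.58 = 6155 s = 1.710 h.
Half-life 20 h → k = ln 2 / 20 = 0.03466 h⁻¹ = 0.8318 d⁻¹.
Decay over the reach: 1.274·exp(−kt) = 1.274·0.9425 = 1.201 µg/L.
At the second outfall, C = (728.2·1.201 + 52.70·11.40) / (728.2 + 52.70) = 1.889 µg/L.

1.89 µg/L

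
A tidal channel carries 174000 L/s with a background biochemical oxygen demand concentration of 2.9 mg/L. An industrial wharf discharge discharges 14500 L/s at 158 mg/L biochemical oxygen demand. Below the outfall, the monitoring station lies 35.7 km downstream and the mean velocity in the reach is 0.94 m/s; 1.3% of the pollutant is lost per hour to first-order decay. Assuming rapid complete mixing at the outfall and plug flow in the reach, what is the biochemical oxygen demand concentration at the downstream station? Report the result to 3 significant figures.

Flow-weighted average: C = (174000·2.900 + 14500·158.0) / 188500 = 2796000/188500 = 14.83 mg/L.
Travel time t = 35.7·1000 / 0.94 = 37980 s = 10.55 h.
1.3%/h lost → k = −ln(1 − 0.013) = 0.01309 h⁻¹.
First-order decay: C = 14.83·exp(−k·t) = 14.83·0.8711 = 12.92 mg/L.

12.9 mg/L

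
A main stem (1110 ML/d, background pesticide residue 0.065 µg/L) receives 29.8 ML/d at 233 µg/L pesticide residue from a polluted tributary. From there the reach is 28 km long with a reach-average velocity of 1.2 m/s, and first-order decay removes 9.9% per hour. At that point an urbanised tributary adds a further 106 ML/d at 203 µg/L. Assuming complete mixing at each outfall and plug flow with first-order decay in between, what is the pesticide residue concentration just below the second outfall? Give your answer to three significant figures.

20.1 µg/L

Flow-weighted average: C = (1110·0.06500 + 29.80·233.0) / 1140 = 7016/1140 = 6.155 µg/L; combined flow 1140 ML/d.
Travel time t = 28·1000 / 1.2 = 23330 s = 6.481 h.
9.9%/h lost → k = −ln(1 − 0.099) = 0.1043 h⁻¹.
After decay, C = 6.155 × e^(−kt) = 6.155 × 0.5088 = 3.132 µg/L.
Second outfall: C = (1140·3.132 + 106.0·203.0)/1246 = 20.14 µg/L.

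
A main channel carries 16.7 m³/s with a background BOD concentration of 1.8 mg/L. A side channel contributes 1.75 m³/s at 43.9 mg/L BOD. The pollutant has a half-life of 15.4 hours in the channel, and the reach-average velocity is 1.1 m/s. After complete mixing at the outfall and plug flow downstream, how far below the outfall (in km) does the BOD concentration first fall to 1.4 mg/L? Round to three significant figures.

125 km

After mixing, C = (16.70·1.800 + 1.750·43.90) / 18.45 = 106.9/18.45 = 5.793 mg/L.
Half-life 15.4 h → k = ln 2 / 15.4 = 0.04501 h⁻¹ = 1.080 d⁻¹.
Set 5.793·exp(−k·t) = 1.4 → t = ln(5.793/1.4)/k = 113600 s = 31.55 h.
Distance = v·t = 1.1·113600 = 125000 m = 125.0 km.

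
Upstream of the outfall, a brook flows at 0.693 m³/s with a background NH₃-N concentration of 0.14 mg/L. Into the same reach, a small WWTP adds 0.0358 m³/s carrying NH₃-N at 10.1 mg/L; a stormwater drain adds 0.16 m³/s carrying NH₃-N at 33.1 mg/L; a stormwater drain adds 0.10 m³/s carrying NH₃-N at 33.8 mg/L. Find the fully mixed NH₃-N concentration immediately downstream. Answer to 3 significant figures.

9.24 mg/L

Mixed concentration C = ΣQC/ΣQ = (0.6930·0.1400 + 0.03580·10.10 + 0.1600·33.10 + 0.1000·33.80) / 0.9888 = 9.135/0.9888 = 9.238 mg/L.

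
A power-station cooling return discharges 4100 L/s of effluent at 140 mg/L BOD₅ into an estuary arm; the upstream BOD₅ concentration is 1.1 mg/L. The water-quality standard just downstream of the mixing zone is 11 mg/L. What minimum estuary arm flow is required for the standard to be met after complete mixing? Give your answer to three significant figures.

Set C_mix = 11: (Q·1.100 + 4100·140.0) / (Q + 4100) = 11
→ Q = 4100·(140.0 − 11)/(11 − 1.100) = 53420 L/s.

53400 L/s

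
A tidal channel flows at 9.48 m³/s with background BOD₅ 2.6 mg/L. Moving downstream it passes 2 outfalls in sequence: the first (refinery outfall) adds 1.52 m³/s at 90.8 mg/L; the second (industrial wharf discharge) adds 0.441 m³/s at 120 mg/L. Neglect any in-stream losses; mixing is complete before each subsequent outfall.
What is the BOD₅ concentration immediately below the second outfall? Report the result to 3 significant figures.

Below outfall 1: Q → 11.00 m³/s, C = (9.480·2.600 + 1.520·90.80)/11.00 = 14.79 mg/L.
Below outfall 2: Q → 11.44 m³/s, C = (11.00·14.79 + 0.4410·120.0)/11.44 = 18.84 mg/L.

18.8 mg/L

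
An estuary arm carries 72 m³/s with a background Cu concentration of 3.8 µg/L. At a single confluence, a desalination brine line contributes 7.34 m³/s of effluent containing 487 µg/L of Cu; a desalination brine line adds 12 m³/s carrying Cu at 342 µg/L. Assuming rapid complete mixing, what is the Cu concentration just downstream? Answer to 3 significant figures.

Mass balance: C = (72.00·3.800 + 7.340·487.0 + 12.00·342.0) / 91.34 = 7952/91.34 = 87.06 µg/L.

87.1 µg/L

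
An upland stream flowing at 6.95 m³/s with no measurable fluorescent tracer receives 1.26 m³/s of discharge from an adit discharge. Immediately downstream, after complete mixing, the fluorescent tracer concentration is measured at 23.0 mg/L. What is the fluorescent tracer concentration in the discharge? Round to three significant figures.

150 mg/L

Mass balance: 6.950·0 + 1.260·Cₑ = 8.210·23.00
→ Cₑ = (8.210·23.00 − 6.950·0) / 1.260 = 149.9 mg/L.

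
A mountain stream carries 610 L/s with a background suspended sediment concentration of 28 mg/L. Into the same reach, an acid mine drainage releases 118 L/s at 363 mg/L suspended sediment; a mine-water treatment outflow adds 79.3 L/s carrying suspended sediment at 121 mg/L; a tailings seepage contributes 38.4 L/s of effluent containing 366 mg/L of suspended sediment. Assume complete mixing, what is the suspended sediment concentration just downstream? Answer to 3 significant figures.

98.8 mg/L

Conservation of mass: C = (610.0·28.00 + 118.0·363.0 + 79.30·121.0 + 38.40·366.0) / 845.7 = 83560/845.7 = 98.81 mg/L.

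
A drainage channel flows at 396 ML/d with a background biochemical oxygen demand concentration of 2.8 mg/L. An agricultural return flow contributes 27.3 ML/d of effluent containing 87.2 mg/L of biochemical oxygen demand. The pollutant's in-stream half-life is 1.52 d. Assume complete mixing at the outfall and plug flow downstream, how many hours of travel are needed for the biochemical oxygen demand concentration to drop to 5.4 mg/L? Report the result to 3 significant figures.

Mass balance: C = (396.0·2.800 + 27.30·87.20) / 423.3 = 3489/423.3 = 8.243 mg/L.
Half-life 1.52 d → k = ln 2 / 1.52 = 0.4560 d⁻¹.
8.243·exp(−k·t) = 5.4 → t = ln(8.243/5.4)/k = 80140 s = 22.26 h.

22.3 h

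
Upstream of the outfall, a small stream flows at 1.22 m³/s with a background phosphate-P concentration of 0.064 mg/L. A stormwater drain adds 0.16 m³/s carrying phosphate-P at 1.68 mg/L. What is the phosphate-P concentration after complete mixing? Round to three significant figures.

0.251 mg/L

Conservation of mass: C = (1.220·0.06400 + 0.1600·1.680) / 1.380 = 0.3469/1.380 = 0.2514 mg/L.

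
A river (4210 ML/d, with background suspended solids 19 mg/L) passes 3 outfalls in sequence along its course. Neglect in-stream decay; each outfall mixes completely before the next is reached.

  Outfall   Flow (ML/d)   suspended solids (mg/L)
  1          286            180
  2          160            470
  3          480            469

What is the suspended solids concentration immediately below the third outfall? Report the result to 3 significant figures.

84.1 mg/L

Outfall 1: combined Q = 4496 ML/d; C = (4210·19.00 + 286.0·180.0)/4496 = 29.24 mg/L.
Outfall 2: combined Q = 4656 ML/d; C = (4496·29.24 + 160.0·470.0)/4656 = 44.39 mg/L.
Outfall 3: combined Q = 5136 ML/d; C = (4656·44.39 + 480.0·469.0)/5136 = 84.07 mg/L.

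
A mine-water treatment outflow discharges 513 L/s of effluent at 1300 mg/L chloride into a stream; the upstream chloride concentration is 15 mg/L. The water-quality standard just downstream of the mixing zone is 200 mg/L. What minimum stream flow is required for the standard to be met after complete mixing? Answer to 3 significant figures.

Set C_mix = 200: (Q·15.00 + 513.0·1300) / (Q + 513.0) = 200
→ Q = 513.0·(1300 − 200)/(200 − 15.00) = 3050 L/s.

3050 L/s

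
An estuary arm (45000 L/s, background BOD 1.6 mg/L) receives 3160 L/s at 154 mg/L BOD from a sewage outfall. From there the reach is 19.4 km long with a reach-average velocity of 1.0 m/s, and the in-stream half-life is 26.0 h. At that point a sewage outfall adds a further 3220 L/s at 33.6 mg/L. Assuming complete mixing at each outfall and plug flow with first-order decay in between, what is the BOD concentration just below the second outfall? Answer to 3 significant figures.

11.5 mg/L

Mixed concentration C = ΣQC/ΣQ = (45000·1.600 + 3160·154.0) / 48160 = 558600/48160 = 11.60 mg/L; combined flow 48160 L/s.
Travel time t = 19.4·1000 / 1.0 = 19400 s = 5.389 h.
Half-life 26.0 h → k = ln 2 / 26.0 = 0.02666 h⁻¹ = 0.6398 d⁻¹.
Applying C = C₀e^(−kt): 11.60 × 0.8662 = 10.05 mg/L.
Second outfall: C = (48160·10.05 + 3220·33.60)/51380 = 11.52 mg/L.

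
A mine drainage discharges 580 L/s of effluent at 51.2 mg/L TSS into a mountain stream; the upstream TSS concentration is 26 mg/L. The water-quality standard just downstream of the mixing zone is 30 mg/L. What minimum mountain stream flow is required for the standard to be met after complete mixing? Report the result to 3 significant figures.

3070 L/s

Set C_mix = 30: (Q·26.00 + 580.0·51.20) / (Q + 580.0) = 30
→ Q = 580.0·(51.20 − 30)/(30 − 26.00) = 3074 L/s.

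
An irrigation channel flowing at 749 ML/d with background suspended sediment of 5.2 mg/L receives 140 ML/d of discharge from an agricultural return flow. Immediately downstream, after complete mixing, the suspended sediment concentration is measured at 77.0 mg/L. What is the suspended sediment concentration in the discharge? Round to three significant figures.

Mass balance: 749.0·5.200 + 140.0·Cₑ = 889.0·77.00
→ Cₑ = (889.0·77.00 − 749.0·5.200) / 140.0 = 461.1 mg/L.

461 mg/L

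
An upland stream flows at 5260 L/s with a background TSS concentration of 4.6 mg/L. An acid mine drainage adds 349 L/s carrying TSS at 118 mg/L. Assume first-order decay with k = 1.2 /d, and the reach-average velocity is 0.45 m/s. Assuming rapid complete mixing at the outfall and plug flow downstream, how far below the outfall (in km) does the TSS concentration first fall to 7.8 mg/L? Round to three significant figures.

Conservation of mass: C = (5260·4.600 + 349.0·118.0) / 5609 = 65380/5609 = 11.66 mg/L.
Set 11.66·exp(−k·t) = 7.8 → t = ln(11.66/7.8)/k = 28920 s = 8.034 h.
Distance = v·t = 0.45·28920 = 13010 m = 13.01 km.

13.0 km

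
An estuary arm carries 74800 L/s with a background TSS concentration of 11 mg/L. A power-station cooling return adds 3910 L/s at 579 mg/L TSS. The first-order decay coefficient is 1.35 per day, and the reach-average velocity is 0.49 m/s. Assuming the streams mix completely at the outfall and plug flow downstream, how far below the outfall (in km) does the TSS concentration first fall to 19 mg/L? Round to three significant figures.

22.7 km

Mixed concentration C = ΣQC/ΣQ = (74800·11.00 + 3910·579.0) / 78710 = 3087000/78710 = 39.22 mg/L.
Set 39.22·exp(−k·t) = 19 → t = ln(39.22/19)/k = 46380 s = 12.88 h.
Distance = v·t = 0.49·46380 = 22720 m = 22.72 km.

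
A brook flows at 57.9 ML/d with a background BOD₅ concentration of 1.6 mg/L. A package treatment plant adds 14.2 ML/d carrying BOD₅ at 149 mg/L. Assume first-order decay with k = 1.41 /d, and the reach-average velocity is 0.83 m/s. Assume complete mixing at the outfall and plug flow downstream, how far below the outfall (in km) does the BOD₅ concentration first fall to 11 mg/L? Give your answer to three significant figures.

52.1 km

Mixed concentration C = ΣQC/ΣQ = (57.90·1.600 + 14.20·149.0) / 72.10 = 2208/72.10 = 30.63 mg/L.
Set 30.63·exp(−k·t) = 11 → t = ln(30.63/11)/k = 62750 s = 17.43 h.
Distance = v·t = 0.83·62750 = 52080 m = 52.08 km.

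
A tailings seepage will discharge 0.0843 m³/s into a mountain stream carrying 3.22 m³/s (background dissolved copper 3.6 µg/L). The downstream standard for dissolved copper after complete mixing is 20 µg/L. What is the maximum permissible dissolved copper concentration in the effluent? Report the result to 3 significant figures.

646 µg/L

At the limit, (Qr·Cr + Qe·Cₑ)/(Qr + Qe) = 20:
Cₑ = (3.304·20 − 3.220·3.600) / 0.08430 = 646.4 µg/L.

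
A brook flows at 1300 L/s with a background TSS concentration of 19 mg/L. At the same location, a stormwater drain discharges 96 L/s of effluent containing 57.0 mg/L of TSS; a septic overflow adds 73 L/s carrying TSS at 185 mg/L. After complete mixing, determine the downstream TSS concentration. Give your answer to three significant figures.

29.7 mg/L

Flow-weighted average: C = (1300·19.00 + 96.00·57.00 + 73.00·185.0) / 1469 = 43680/1469 = 29.73 mg/L.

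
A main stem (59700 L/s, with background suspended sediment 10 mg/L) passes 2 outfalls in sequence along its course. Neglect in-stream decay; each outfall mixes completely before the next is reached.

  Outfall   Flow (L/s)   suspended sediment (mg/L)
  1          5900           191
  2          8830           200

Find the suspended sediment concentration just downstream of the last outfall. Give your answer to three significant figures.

46.9 mg/L

Outfall 1: combined Q = 65600 L/s; C = (59700·10.00 + 5900·191.0)/65600 = 26.28 mg/L.
Outfall 2: combined Q = 74430 L/s; C = (65600·26.28 + 8830·200.0)/74430 = 46.89 mg/L.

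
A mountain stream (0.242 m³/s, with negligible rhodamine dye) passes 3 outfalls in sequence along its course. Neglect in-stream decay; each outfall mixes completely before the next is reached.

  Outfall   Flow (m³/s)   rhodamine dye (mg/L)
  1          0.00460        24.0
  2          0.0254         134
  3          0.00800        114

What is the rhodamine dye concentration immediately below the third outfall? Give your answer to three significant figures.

Outfall 1: combined Q = 0.2466 m³/s; C = (0.2420·0 + 0.004600·24.00)/0.2466 = 0.4477 mg/L.
Outfall 2: combined Q = 0.2720 m³/s; C = (0.2466·0.4477 + 0.02540·134.0)/0.2720 = 12.92 mg/L.
Outfall 3: combined Q = 0.2800 m³/s; C = (0.2720·12.92 + 0.008000·114.0)/0.2800 = 15.81 mg/L.

15.8 mg/L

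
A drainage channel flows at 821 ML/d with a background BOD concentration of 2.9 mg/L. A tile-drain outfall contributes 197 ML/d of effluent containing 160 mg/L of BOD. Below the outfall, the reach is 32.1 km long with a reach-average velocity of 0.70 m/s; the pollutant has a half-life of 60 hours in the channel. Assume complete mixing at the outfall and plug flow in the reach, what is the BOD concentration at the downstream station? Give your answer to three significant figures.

Mass balance: C = (821.0·2.900 + 197.0·160.0) / 1018 = 33900/1018 = 33.30 mg/L.
Travel time t = 32.1·1000 / 0.70 = 45860 s = 12.74 h.
Half-life 60 h → k = ln 2 / 60 = 0.01155 h⁻¹ = 0.2773 d⁻¹.
After decay, C = 33.30 × e^(−kt) = 33.30 × 0.8632 = 28.74 mg/L.

28.7 mg/L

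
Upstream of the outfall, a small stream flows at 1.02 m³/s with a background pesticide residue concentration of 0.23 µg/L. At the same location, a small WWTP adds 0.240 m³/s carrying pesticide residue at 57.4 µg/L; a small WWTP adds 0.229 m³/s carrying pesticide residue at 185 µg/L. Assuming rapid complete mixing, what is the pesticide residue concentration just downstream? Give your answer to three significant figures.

Flow-weighted average: C = (1.020·0.2300 + 0.2400·57.40 + 0.2290·185.0) / 1.489 = 56.38/1.489 = 37.86 µg/L.

37.9 µg/L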